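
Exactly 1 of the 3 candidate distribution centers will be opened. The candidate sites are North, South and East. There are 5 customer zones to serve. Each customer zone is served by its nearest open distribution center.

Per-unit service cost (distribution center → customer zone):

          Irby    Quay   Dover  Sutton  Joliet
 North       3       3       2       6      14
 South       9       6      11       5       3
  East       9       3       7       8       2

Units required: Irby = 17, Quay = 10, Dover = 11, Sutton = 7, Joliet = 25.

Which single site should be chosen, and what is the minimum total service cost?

With exactly 1 open, each customer zone uses its cheapest among the chosen.
{East}: Irby→East 9·17=153, Quay→East 3·10=30, Dover→East 7·11=77, Sutton→East 8·7=56, Joliet→East 2·25=50. Service cost 366.
{South}: service cost 444
{North}: service cost 495
Among all 3 size-1 choices, {East} is lowest.

Choose East only; total service cost 366.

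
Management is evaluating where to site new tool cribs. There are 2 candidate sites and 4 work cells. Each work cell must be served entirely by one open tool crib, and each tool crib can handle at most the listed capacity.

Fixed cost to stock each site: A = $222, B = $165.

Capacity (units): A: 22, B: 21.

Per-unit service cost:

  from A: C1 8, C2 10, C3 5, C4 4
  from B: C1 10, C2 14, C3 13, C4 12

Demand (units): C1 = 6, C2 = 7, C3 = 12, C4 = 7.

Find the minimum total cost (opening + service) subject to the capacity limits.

Open {A, B}: C1→B 10·6=60, C2→B 14·7=98, C3→A 5·12=60, C4→A 4·7=28.
Loads: A carries 19/22, B carries 13/21. Service 246; fixed 387; total 633.
Next best feasible plan costs 661.

Minimum total cost: 633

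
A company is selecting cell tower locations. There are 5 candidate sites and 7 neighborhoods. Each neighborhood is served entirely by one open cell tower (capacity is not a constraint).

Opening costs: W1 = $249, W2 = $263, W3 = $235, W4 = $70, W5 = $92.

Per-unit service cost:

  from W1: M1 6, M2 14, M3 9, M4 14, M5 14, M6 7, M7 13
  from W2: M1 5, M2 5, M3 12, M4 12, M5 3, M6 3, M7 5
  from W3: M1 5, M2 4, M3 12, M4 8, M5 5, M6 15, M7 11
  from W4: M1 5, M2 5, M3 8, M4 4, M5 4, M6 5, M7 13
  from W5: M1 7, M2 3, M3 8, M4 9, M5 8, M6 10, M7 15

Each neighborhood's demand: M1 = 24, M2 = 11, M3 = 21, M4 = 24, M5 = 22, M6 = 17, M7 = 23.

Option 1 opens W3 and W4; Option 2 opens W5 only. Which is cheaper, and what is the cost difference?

Option 1: {W3, W4}: M1→W3 5·24=120, M2→W3 4·11=44, M3→W4 8·21=168, M4→W4 4·24=96, M5→W4 4·22=88, M6→W4 5·17=85, M7→W3 11·23=253. Service 854; fixed 305; total 1159.
Option 2: {W5}: M1→W5 7·24=168, M2→W5 3·11=33, M3→W5 8·21=168, M4→W5 9·24=216, M5→W5 8·22=176, M6→W5 10·17=170, M7→W5 15·23=345. Service 1276; fixed 92; total 1368.
Difference: |1159 − 1368| = 209.

Option 1 is cheaper by 209.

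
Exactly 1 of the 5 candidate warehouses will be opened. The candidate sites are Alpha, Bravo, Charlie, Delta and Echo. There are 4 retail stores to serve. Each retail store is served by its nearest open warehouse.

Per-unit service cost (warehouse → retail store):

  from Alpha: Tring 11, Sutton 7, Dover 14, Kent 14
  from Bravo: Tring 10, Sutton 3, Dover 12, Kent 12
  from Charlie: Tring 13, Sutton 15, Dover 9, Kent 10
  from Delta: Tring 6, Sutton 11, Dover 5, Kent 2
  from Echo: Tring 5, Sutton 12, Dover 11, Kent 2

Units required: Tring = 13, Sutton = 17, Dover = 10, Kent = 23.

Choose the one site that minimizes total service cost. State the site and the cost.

Choose Delta only; total service cost 361.

With exactly 1 open, each retail store uses its cheapest among the chosen.
{Delta}: Tring→Delta 6·13=78, Sutton→Delta 11·17=187, Dover→Delta 5·10=50, Kent→Delta 2·23=46. Service cost 361.
{Echo}: service cost 425
{Bravo}: service cost 577
Among all 5 size-1 choices, {Delta} is lowest.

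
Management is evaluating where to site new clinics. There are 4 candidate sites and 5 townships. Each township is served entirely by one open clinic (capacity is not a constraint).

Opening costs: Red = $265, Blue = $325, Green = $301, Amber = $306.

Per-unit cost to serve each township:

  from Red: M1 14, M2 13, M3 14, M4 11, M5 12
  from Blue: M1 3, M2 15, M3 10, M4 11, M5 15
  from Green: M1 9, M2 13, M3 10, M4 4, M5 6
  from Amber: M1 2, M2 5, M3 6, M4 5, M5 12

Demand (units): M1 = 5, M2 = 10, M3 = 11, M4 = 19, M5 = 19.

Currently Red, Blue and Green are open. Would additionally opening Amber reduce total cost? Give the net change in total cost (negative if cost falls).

No — net change +177 (cost rises by 177).

Current service cost with {Red, Blue, Green}: 445.
Adding Amber: each township re-picks its cheapest; new service cost 316, saving 129.
Extra fixed cost: 306. Net change = 306 − 129 = 177.
(Totals: 1336 → 1513.)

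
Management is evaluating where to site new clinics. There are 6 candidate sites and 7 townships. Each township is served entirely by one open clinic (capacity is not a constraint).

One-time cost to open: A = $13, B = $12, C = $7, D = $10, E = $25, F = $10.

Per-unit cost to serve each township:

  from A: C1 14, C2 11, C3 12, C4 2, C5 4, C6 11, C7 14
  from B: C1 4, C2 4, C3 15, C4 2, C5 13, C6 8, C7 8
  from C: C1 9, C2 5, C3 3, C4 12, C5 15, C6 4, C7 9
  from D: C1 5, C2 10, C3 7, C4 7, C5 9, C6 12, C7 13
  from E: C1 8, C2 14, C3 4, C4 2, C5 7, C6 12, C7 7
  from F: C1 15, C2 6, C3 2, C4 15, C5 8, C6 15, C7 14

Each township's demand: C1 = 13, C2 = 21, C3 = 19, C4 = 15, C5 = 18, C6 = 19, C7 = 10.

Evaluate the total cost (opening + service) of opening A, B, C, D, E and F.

Total cost: 499

Each township is assigned to its cheapest site among the open ones.
{A, B, C, D, E, F}: C1→B 4·13=52, C2→B 4·21=84, C3→F 2·19=38, C4→A 2·15=30, C5→A 4·18=72, C6→C 4·19=76, C7→E 7·10=70. Service 422; fixed 77; total 499.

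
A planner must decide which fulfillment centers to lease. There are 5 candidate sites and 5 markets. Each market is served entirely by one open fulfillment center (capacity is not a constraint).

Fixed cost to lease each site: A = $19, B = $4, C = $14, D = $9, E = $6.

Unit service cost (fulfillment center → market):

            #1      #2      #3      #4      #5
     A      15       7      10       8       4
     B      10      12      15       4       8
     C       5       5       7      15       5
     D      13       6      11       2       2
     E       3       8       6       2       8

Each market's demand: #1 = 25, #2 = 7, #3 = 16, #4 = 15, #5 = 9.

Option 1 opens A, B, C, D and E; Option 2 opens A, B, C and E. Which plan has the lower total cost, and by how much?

Option 1 is cheaper by 9.

Option 1: {A, B, C, D, E}: #1→E 3·25=75, #2→C 5·7=35, #3→E 6·16=96, #4→D 2·15=30, #5→D 2·9=18. Service 254; fixed 52; total 306.
Option 2: {A, B, C, E}: #1→E 3·25=75, #2→C 5·7=35, #3→E 6·16=96, #4→E 2·15=30, #5→A 4·9=36. Service 272; fixed 43; total 315.
Difference: |306 − 315| = 9.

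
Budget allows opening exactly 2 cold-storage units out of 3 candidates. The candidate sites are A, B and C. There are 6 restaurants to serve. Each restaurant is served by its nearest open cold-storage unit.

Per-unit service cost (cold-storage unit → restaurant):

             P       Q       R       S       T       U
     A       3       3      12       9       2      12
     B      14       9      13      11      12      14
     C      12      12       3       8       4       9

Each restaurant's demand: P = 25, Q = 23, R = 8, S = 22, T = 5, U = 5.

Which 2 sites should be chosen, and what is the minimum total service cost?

Choose A and C; total service cost 399.

With exactly 2 open, each restaurant uses its cheapest among the chosen.
{A, C}: P→A 3·25=75, Q→A 3·23=69, R→C 3·8=24, S→C 8·22=176, T→A 2·5=10, U→C 9·5=45. Service cost 399.
{A, B}: service cost 508
{B, C}: service cost 772
Among all 3 size-2 choices, {A, C} is lowest.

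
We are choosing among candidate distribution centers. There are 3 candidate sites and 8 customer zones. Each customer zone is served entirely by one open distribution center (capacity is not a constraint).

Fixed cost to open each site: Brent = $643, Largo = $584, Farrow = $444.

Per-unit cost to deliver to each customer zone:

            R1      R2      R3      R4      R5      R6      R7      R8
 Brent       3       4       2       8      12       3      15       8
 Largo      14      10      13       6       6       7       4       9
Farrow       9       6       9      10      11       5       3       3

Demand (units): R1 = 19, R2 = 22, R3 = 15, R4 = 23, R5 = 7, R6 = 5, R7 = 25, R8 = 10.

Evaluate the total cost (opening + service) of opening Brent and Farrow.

Total cost: 1643

Each customer zone is assigned to its cheapest site among the open ones.
{Brent, Farrow}: R1→Brent 3·19=57, R2→Brent 4·22=88, R3→Brent 2·15=30, R4→Brent 8·23=184, R5→Farrow 11·7=77, R6→Brent 3·5=15, R7→Farrow 3·25=75, R8→Farrow 3·10=30. Service 556; fixed 1087; total 1643.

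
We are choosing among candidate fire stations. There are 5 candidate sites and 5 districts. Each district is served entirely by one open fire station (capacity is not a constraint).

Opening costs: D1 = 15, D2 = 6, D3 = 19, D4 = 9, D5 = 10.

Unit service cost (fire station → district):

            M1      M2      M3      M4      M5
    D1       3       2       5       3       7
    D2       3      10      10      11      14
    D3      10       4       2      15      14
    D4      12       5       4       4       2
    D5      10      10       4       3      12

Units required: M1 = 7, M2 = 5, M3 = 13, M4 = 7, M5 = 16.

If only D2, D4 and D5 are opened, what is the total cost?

Total cost: 176

Each district is assigned to its cheapest site among the open ones.
{D2, D4, D5}: M1→D2 3·7=21, M2→D4 5·5=25, M3→D4 4·13=52, M4→D5 3·7=21, M5→D4 2·16=32. Service 151; fixed 25; total 176.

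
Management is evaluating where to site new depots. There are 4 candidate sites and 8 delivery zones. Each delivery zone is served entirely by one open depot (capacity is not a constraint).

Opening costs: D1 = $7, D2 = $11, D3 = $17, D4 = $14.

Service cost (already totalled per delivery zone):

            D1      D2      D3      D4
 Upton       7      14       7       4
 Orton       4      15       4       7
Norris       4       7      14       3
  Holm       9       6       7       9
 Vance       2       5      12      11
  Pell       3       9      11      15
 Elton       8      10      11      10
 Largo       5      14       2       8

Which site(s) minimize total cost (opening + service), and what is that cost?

For any fixed open set, each delivery zone goes to its cheapest open site; total = fixed + service.
{D1}: Upton→D1 7, Orton→D1 4, Norris→D1 4, Holm→D1 9, Vance→D1 2, Pell→D1 3, Elton→D1 8, Largo→D1 5. Service 42; fixed 7; total 49.
{D1, D2}: Upton→D1 7, Orton→D1 4, Norris→D1 4, Holm→D2 6, Vance→D1 2, Pell→D1 3, Elton→D1 8, Largo→D1 5. Service 39; fixed 18; total 57.
{D1, D4}: service 38 + fixed 21 = 59
{D1, D2, D3, D4}: service 32 + fixed 49 = 81
(All 15 nonempty subsets were checked; D1 only is lowest.)

Open D1 only; minimum total cost 49.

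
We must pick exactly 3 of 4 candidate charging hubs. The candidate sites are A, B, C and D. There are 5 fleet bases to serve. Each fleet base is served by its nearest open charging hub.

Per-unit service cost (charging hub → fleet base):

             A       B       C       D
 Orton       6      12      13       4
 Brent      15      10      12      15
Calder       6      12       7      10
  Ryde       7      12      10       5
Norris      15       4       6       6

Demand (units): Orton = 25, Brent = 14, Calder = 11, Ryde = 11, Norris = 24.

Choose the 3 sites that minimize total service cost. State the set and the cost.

Choose A, B and D; total service cost 457.

With exactly 3 open, each fleet base uses its cheapest among the chosen.
{A, B, D}: Orton→D 4·25=100, Brent→B 10·14=140, Calder→A 6·11=66, Ryde→D 5·11=55, Norris→B 4·24=96. Service cost 457.
{B, C, D}: service cost 468
{A, B, C}: service cost 529
Among all 4 size-3 choices, {A, B, D} is lowest.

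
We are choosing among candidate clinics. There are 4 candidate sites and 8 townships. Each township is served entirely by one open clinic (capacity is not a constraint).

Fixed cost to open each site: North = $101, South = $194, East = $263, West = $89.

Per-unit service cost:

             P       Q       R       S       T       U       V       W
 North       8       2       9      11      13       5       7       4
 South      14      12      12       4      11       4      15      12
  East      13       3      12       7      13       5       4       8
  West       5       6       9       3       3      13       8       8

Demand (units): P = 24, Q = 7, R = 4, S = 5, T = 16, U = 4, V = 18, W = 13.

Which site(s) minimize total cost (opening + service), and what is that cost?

Open North and West; minimum total cost 621.

For any fixed open set, each township goes to its cheapest open site; total = fixed + service.
{North, West}: P→West 5·24=120, Q→North 2·7=14, R→North 9·4=36, S→West 3·5=15, T→West 3·16=48, U→North 5·4=20, V→North 7·18=126, W→North 4·13=52. Service 431; fixed 190; total 621.
{West}: service 561 + fixed 89 = 650
{East, West}: P→West 5·24=120, Q→East 3·7=21, R→West 9·4=36, S→West 3·5=15, T→West 3·16=48, U→East 5·4=20, V→East 4·18=72, W→East 8·13=104. Service 436; fixed 352; total 788.
{North, South, East, West}: service 373 + fixed 647 = 1020
No other subset beats 621.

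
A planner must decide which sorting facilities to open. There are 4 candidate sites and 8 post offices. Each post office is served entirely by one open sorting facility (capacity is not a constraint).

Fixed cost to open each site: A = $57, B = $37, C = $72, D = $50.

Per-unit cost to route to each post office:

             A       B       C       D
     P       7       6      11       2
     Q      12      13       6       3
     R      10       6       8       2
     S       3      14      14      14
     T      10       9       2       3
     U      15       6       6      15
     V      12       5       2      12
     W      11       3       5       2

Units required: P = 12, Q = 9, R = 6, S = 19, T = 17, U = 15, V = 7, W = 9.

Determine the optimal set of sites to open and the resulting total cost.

Open A, C and D; minimum total cost 455.

For any fixed open set, each post office goes to its cheapest open site; total = fixed + service.
{A, C, D}: P→D 2·12=24, Q→D 3·9=27, R→D 2·6=12, S→A 3·19=57, T→C 2·17=34, U→C 6·15=90, V→C 2·7=14, W→D 2·9=18. Service 276; fixed 179; total 455.
{A, B, D}: service 314 + fixed 144 = 458
{A, B, C, D}: service 276 + fixed 216 = 492
{B}: P→B 6·12=72, Q→B 13·9=117, R→B 6·6=36, S→B 14·19=266, T→B 9·17=153, U→B 6·15=90, V→B 5·7=35, W→B 3·9=27. Service 796; fixed 37; total 833.
(All 15 nonempty subsets were checked; A, C and D is lowest.)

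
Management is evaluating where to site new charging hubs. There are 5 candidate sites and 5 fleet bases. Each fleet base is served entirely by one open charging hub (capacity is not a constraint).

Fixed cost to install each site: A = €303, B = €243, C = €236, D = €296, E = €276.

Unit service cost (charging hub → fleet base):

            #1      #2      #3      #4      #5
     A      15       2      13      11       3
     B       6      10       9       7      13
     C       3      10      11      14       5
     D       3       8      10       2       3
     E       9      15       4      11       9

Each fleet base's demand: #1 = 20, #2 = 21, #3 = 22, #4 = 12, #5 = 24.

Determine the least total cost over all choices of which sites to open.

Minimum total cost: 840

For any fixed open set, each fleet base goes to its cheapest open site; total = fixed + service.
{D}: #1→D 3·20=60, #2→D 8·21=168, #3→D 10·22=220, #4→D 2·12=24, #5→D 3·24=72. Service 544; fixed 296; total 840.
{D, E}: service 412 + fixed 572 = 984
{A, D}: #1→D 3·20=60, #2→A 2·21=42, #3→D 10·22=220, #4→D 2·12=24, #5→A 3·24=72. Service 418; fixed 599; total 1017.
{A, B, C, D, E}: service 286 + fixed 1354 = 1640
No other subset beats 840.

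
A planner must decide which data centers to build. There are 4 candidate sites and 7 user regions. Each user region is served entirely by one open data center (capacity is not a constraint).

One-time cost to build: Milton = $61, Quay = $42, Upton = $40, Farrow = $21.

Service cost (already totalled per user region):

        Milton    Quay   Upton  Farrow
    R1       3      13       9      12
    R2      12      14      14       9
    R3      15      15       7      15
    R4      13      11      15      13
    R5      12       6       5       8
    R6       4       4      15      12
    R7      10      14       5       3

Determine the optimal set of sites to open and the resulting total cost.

For any fixed open set, each user region goes to its cheapest open site; total = fixed + service.
{Farrow}: R1→Farrow 12, R2→Farrow 9, R3→Farrow 15, R4→Farrow 13, R5→Farrow 8, R6→Farrow 12, R7→Farrow 3. Service 72; fixed 21; total 93.
{Upton}: service 70 + fixed 40 = 110
{Quay}: service 77 + fixed 42 = 119
{Milton, Quay, Upton, Farrow}: service 42 + fixed 164 = 206
No other subset beats 93.

Open Farrow only; minimum total cost 93.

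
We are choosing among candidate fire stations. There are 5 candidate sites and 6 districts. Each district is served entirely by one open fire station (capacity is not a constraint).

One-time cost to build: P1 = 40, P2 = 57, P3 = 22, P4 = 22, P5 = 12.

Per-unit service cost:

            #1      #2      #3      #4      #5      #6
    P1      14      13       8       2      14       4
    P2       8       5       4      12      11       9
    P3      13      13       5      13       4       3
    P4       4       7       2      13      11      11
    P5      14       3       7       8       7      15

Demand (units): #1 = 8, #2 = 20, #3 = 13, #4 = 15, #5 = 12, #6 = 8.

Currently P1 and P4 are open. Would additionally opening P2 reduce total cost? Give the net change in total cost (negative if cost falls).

Current service cost with {P1, P4}: 392.
Adding P2: each district re-picks its cheapest; new service cost 352, saving 40.
Extra fixed cost: 57. Net change = 57 − 40 = 17.
(Totals: 454 → 471.)

No — net change +17 (cost rises by 17).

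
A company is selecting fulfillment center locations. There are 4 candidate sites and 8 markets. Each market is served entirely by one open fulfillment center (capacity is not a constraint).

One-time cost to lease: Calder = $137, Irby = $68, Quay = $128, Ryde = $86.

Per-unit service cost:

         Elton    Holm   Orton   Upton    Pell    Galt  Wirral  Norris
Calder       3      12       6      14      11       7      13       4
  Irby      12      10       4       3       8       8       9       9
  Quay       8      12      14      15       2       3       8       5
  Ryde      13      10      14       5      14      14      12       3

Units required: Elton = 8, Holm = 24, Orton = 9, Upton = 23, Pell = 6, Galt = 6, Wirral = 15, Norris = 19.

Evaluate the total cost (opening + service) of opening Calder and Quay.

Total cost: 1179

Each market is assigned to its cheapest site among the open ones.
{Calder, Quay}: Elton→Calder 3·8=24, Holm→Calder 12·24=288, Orton→Calder 6·9=54, Upton→Calder 14·23=322, Pell→Quay 2·6=12, Galt→Quay 3·6=18, Wirral→Quay 8·15=120, Norris→Calder 4·19=76. Service 914; fixed 265; total 1179.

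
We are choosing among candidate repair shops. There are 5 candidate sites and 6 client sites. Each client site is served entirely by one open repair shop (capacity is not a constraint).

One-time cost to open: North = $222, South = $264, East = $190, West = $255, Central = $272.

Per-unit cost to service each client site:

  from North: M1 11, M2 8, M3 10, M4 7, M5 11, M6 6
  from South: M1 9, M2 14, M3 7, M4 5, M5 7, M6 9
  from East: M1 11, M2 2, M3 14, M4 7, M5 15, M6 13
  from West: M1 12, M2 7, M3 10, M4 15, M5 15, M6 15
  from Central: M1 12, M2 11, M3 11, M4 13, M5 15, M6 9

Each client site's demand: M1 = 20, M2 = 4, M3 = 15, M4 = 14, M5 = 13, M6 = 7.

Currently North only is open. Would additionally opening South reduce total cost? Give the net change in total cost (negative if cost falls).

Current service cost with {North}: 685.
Adding South: each client site re-picks its cheapest; new service cost 520, saving 165.
Extra fixed cost: 264. Net change = 264 − 165 = 99.
(Totals: 907 → 1006.)

No — net change +99 (cost rises by 99).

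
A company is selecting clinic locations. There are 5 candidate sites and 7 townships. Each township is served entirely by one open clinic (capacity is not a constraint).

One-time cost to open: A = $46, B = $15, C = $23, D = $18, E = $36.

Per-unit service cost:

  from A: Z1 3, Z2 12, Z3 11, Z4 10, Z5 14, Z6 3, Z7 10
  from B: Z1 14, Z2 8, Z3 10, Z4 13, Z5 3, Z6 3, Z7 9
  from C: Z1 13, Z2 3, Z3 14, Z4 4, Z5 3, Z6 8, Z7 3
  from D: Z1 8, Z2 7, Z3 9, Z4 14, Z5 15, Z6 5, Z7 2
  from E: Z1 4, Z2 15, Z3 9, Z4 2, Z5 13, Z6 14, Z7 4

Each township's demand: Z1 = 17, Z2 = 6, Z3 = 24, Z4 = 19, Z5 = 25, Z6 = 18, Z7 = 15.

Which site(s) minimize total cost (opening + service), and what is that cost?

Open B, C and E; minimum total cost 588.

For any fixed open set, each township goes to its cheapest open site; total = fixed + service.
{B, C, E}: Z1→E 4·17=68, Z2→C 3·6=18, Z3→E 9·24=216, Z4→E 2·19=38, Z5→B 3·25=75, Z6→B 3·18=54, Z7→C 3·15=45. Service 514; fixed 74; total 588.
{B, C, D, E}: service 499 + fixed 92 = 591
{B, D, E}: Z1→E 4·17=68, Z2→D 7·6=42, Z3→D 9·24=216, Z4→E 2·19=38, Z5→B 3·25=75, Z6→B 3·18=54, Z7→D 2·15=30. Service 523; fixed 69; total 592.
{A, B, C, D, E}: service 482 + fixed 138 = 620
No other subset beats 588.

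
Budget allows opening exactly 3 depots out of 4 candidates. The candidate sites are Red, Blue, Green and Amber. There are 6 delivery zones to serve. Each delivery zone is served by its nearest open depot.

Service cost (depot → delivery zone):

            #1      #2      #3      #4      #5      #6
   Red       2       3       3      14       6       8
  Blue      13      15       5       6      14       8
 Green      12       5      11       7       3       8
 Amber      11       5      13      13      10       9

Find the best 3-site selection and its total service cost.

Choose Red, Blue and Green; total service cost 25.

With exactly 3 open, each delivery zone uses its cheapest among the chosen.
{Red, Blue, Green}: #1→Red 2, #2→Red 3, #3→Red 3, #4→Blue 6, #5→Green 3, #6→Red 8. Service cost 25.
{Red, Green, Amber}: service cost 26
{Red, Blue, Amber}: service cost 28
Among all 4 size-3 choices, {Red, Blue, Green} is lowest.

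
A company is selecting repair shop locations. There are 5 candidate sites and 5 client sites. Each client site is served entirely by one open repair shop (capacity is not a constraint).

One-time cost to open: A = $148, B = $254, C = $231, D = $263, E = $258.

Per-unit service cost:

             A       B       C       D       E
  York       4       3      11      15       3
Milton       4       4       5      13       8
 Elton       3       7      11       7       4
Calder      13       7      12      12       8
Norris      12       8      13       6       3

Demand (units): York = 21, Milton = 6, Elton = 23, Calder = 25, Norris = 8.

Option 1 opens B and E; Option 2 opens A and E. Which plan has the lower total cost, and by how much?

Option 2 is cheaper by 104.

Option 1: {B, E}: York→B 3·21=63, Milton→B 4·6=24, Elton→E 4·23=92, Calder→B 7·25=175, Norris→E 3·8=24. Service 378; fixed 512; total 890.
Option 2: {A, E}: York→E 3·21=63, Milton→A 4·6=24, Elton→A 3·23=69, Calder→E 8·25=200, Norris→E 3·8=24. Service 380; fixed 406; total 786.
Difference: |890 − 786| = 104.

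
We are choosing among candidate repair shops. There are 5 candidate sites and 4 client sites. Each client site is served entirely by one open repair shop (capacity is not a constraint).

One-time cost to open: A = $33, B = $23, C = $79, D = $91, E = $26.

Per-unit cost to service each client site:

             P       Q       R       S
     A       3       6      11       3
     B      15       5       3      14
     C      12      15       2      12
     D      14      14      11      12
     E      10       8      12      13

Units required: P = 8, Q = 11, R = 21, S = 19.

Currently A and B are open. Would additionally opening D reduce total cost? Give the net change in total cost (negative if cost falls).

Current service cost with {A, B}: 199.
Adding D: each client site re-picks its cheapest; new service cost 199, saving 0.
Extra fixed cost: 91. Net change = 91 − 0 = 91.
(Totals: 255 → 346.)

No — net change +91 (cost rises by 91).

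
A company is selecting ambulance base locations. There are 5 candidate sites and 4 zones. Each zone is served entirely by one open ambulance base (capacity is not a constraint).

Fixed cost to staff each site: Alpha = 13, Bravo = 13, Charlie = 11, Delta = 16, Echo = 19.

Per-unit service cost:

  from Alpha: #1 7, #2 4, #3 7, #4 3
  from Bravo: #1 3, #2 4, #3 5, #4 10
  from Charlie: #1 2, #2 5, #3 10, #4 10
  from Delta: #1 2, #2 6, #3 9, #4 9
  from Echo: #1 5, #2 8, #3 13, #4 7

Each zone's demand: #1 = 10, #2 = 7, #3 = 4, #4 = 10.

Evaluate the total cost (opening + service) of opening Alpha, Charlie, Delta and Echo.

Total cost: 165

Each zone is assigned to its cheapest site among the open ones.
{Alpha, Charlie, Delta, Echo}: #1→Charlie 2·10=20, #2→Alpha 4·7=28, #3→Alpha 7·4=28, #4→Alpha 3·10=30. Service 106; fixed 59; total 165.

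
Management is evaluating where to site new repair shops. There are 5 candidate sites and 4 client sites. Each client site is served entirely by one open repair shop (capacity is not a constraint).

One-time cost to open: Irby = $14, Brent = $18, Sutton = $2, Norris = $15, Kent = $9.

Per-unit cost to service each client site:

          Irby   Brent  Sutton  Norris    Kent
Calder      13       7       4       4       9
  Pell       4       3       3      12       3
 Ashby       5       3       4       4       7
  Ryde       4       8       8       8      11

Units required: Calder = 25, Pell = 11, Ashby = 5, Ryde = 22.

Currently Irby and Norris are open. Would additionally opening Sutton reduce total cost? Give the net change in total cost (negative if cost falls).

Yes — net change −9 (cost falls by 9).

Current service cost with {Irby, Norris}: 252.
Adding Sutton: each client site re-picks its cheapest; new service cost 241, saving 11.
Extra fixed cost: 2. Net change = 2 − 11 = -9.
(Totals: 281 → 272.)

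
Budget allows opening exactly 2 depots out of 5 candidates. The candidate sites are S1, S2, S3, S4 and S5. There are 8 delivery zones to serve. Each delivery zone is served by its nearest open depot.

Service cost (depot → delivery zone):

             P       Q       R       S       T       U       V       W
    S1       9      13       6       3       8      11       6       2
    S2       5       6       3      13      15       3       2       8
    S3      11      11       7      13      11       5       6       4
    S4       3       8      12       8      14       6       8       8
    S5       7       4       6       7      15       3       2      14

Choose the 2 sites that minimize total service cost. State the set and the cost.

With exactly 2 open, each delivery zone uses its cheapest among the chosen.
{S1, S2}: P→S2 5, Q→S2 6, R→S2 3, S→S1 3, T→S1 8, U→S2 3, V→S2 2, W→S1 2. Service cost 32.
{S1, S5}: service cost 35
{S1, S4}: service cost 42
Among all 10 size-2 choices, {S1, S2} is lowest.

Choose S1 and S2; total service cost 32.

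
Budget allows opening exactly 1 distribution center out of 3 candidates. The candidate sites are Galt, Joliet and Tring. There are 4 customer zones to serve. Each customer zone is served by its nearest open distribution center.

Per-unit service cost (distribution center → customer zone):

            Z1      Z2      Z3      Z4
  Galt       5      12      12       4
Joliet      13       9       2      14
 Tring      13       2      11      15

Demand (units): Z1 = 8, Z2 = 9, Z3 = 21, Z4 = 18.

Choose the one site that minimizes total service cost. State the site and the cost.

Choose Galt only; total service cost 472.

With exactly 1 open, each customer zone uses its cheapest among the chosen.
{Galt}: Z1→Galt 5·8=40, Z2→Galt 12·9=108, Z3→Galt 12·21=252, Z4→Galt 4·18=72. Service cost 472.
{Joliet}: service cost 479
{Tring}: service cost 623
Among all 3 size-1 choices, {Galt} is lowest.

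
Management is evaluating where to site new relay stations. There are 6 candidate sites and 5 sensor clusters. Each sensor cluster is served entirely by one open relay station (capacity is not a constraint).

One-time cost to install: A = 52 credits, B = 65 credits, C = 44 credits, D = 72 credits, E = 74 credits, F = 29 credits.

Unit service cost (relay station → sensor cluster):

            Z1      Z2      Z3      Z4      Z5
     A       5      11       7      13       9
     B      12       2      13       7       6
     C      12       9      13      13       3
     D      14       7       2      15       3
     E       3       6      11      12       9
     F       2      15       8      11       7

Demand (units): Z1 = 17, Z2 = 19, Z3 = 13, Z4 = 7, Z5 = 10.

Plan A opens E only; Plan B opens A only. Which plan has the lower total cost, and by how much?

Plan A: {E}: Z1→E 3·17=51, Z2→E 6·19=114, Z3→E 11·13=143, Z4→E 12·7=84, Z5→E 9·10=90. Service 482; fixed 74; total 556.
Plan B: {A}: Z1→A 5·17=85, Z2→A 11·19=209, Z3→A 7·13=91, Z4→A 13·7=91, Z5→A 9·10=90. Service 566; fixed 52; total 618.
Difference: |556 − 618| = 62.

Plan A is cheaper by 62.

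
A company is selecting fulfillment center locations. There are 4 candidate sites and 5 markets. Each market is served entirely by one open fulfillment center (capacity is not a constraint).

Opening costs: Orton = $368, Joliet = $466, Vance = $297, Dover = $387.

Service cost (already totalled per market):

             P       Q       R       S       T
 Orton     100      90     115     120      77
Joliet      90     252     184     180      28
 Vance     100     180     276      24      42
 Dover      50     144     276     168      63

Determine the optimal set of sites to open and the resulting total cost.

Open Orton only; minimum total cost 870.

For any fixed open set, each market goes to its cheapest open site; total = fixed + service.
{Orton}: P→Orton 100, Q→Orton 90, R→Orton 115, S→Orton 120, T→Orton 77. Service 502; fixed 368; total 870.
{Vance}: service 622 + fixed 297 = 919
{Orton, Vance}: service 371 + fixed 665 = 1036
{Orton, Joliet, Vance, Dover}: P→Dover 50, Q→Orton 90, R→Orton 115, S→Vance 24, T→Joliet 28. Service 307; fixed 1518; total 1825.
No other subset beats 870.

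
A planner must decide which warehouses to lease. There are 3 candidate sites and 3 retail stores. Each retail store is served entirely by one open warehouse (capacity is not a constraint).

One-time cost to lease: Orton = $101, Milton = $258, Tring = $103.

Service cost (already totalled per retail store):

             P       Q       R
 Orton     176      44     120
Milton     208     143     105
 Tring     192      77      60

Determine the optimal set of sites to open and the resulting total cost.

Open Tring only; minimum total cost 432.

For any fixed open set, each retail store goes to its cheapest open site; total = fixed + service.
{Tring}: P→Tring 192, Q→Tring 77, R→Tring 60. Service 329; fixed 103; total 432.
{Orton}: service 340 + fixed 101 = 441
{Orton, Tring}: P→Orton 176, Q→Orton 44, R→Tring 60. Service 280; fixed 204; total 484.
{Orton, Milton, Tring}: service 280 + fixed 462 = 742
No other subset beats 432.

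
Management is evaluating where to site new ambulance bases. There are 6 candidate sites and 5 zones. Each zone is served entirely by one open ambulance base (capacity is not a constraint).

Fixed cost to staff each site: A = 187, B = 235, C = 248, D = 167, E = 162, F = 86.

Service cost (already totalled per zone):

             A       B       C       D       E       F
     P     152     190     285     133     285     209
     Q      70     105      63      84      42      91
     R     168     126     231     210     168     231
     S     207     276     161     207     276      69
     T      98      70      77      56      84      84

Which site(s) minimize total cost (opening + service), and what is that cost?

For any fixed open set, each zone goes to its cheapest open site; total = fixed + service.
{F}: P→F 209, Q→F 91, R→F 231, S→F 69, T→F 84. Service 684; fixed 86; total 770.
{D, F}: P→D 133, Q→D 84, R→D 210, S→F 69, T→D 56. Service 552; fixed 253; total 805.
{A, F}: P→A 152, Q→A 70, R→A 168, S→F 69, T→F 84. Service 543; fixed 273; total 816.
{A, B, C, D, E, F}: service 426 + fixed 1085 = 1511
No other subset beats 770.

Open F only; minimum total cost 770.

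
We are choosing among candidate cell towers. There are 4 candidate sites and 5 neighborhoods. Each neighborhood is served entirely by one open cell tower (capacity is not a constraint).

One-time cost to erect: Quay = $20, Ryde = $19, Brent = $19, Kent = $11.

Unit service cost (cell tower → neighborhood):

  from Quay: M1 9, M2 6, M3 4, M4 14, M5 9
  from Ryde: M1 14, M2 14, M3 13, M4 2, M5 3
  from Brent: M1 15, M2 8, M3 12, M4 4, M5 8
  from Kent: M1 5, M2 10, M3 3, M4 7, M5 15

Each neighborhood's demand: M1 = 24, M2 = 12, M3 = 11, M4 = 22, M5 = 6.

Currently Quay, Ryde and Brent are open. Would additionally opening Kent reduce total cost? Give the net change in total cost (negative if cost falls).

Yes — net change −96 (cost falls by 96).

Current service cost with {Quay, Ryde, Brent}: 394.
Adding Kent: each neighborhood re-picks its cheapest; new service cost 287, saving 107.
Extra fixed cost: 11. Net change = 11 − 107 = -96.
(Totals: 452 → 356.)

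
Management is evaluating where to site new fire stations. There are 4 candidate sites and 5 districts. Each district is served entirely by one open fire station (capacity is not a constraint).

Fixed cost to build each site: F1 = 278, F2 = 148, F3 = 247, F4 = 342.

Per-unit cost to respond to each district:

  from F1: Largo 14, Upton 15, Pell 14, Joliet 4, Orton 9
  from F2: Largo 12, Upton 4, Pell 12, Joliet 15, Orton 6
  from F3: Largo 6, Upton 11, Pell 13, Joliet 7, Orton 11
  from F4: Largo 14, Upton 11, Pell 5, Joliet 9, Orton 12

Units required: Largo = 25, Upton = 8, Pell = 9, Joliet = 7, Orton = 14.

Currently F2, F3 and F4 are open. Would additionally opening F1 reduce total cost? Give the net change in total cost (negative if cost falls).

Current service cost with {F2, F3, F4}: 360.
Adding F1: each district re-picks its cheapest; new service cost 339, saving 21.
Extra fixed cost: 278. Net change = 278 − 21 = 257.
(Totals: 1097 → 1354.)

No — net change +257 (cost rises by 257).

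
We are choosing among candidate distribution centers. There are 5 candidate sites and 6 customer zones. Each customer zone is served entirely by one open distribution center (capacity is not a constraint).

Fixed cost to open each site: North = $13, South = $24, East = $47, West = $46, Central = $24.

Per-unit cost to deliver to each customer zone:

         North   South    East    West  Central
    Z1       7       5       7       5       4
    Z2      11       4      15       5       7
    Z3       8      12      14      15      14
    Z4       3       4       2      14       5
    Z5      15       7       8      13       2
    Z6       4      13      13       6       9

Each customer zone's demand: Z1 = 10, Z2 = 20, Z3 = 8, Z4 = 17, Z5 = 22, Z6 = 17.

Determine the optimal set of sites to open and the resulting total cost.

Open North, South and Central; minimum total cost 408.

For any fixed open set, each customer zone goes to its cheapest open site; total = fixed + service.
{North, South, Central}: Z1→Central 4·10=40, Z2→South 4·20=80, Z3→North 8·8=64, Z4→North 3·17=51, Z5→Central 2·22=44, Z6→North 4·17=68. Service 347; fixed 61; total 408.
{North, South, East, Central}: Z1→Central 4·10=40, Z2→South 4·20=80, Z3→North 8·8=64, Z4→East 2·17=34, Z5→Central 2·22=44, Z6→North 4·17=68. Service 330; fixed 108; total 438.
{North, Central}: service 407 + fixed 37 = 444
{North, South, East, West, Central}: Z1→Central 4·10=40, Z2→South 4·20=80, Z3→North 8·8=64, Z4→East 2·17=34, Z5→Central 2·22=44, Z6→North 4·17=68. Service 330; fixed 154; total 484.
No other subset beats 408.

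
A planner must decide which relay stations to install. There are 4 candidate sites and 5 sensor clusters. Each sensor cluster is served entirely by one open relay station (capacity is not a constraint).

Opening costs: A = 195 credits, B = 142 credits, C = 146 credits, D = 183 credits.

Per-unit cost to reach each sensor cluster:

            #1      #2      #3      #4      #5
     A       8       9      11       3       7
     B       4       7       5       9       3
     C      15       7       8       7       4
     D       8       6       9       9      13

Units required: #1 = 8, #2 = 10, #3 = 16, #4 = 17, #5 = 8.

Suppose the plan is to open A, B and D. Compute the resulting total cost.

Each sensor cluster is assigned to its cheapest site among the open ones.
{A, B, D}: #1→B 4·8=32, #2→D 6·10=60, #3→B 5·16=80, #4→A 3·17=51, #5→B 3·8=24. Service 247; fixed 520; total 767.

Total cost: 767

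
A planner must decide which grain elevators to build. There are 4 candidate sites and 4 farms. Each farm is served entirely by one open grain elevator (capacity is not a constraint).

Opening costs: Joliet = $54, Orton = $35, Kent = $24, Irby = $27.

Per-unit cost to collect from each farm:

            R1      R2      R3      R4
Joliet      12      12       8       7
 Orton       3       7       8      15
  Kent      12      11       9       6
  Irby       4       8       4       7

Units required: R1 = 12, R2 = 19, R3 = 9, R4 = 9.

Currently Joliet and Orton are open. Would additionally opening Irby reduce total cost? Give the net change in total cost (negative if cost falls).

Yes — net change −9 (cost falls by 9).

Current service cost with {Joliet, Orton}: 304.
Adding Irby: each farm re-picks its cheapest; new service cost 268, saving 36.
Extra fixed cost: 27. Net change = 27 − 36 = -9.
(Totals: 393 → 384.)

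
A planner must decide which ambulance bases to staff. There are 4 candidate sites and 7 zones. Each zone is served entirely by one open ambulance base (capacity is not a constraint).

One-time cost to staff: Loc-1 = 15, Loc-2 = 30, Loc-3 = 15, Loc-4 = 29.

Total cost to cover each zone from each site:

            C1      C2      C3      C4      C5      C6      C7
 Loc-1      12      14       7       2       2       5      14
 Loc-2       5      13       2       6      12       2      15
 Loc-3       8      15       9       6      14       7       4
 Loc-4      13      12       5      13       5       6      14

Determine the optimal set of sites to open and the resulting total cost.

Open Loc-1 only; minimum total cost 71.

For any fixed open set, each zone goes to its cheapest open site; total = fixed + service.
{Loc-1}: C1→Loc-1 12, C2→Loc-1 14, C3→Loc-1 7, C4→Loc-1 2, C5→Loc-1 2, C6→Loc-1 5, C7→Loc-1 14. Service 56; fixed 15; total 71.
{Loc-1, Loc-3}: service 42 + fixed 30 = 72
{Loc-3}: service 63 + fixed 15 = 78
{Loc-1, Loc-2, Loc-3, Loc-4}: service 29 + fixed 89 = 118
(All 15 nonempty subsets were checked; Loc-1 only is lowest.)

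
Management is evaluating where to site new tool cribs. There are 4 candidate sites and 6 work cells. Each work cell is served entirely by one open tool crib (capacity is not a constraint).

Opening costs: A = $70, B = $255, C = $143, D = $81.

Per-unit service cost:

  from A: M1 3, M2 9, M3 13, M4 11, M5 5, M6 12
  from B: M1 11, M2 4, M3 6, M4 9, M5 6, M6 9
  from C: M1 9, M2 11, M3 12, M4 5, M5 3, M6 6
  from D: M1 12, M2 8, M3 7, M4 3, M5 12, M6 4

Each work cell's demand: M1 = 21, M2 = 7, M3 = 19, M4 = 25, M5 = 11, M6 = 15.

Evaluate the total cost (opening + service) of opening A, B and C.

Total cost: 921

Each work cell is assigned to its cheapest site among the open ones.
{A, B, C}: M1→A 3·21=63, M2→B 4·7=28, M3→B 6·19=114, M4→C 5·25=125, M5→C 3·11=33, M6→C 6·15=90. Service 453; fixed 468; total 921.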